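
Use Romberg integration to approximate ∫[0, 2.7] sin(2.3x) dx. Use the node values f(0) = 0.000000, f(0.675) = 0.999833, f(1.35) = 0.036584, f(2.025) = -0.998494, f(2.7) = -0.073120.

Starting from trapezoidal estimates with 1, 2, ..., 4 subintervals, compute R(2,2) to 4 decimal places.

R(0,0) (trapezoid, 1 panel, h=2.7000): -0.098712
R(1,0) (trapezoid, 2 panels, h=1.3500): 0.000032
R(2,0) (trapezoid, 4 panels, h=0.6750): 0.000920
R(1,1) = 0.000032 + (0.000032 − (-0.098712))/3 = 0.032947
R(2,1) = 0.000920 + (0.000920 − 0.000032)/3 = 0.001216
R(2,2) = 0.001216 + (0.001216 − 0.032947)/15 = -0.000899

-0.0009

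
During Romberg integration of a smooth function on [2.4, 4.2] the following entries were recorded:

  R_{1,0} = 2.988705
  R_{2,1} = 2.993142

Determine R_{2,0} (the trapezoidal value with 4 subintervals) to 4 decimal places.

From R_{2,1} = (4·R_{2,0} − R_{1,0})/3, solve for R_{2,0}:
4·R_{2,0} = 3·2.993142 + 2.988705 = 11.968131
R_{2,0} = 2.992033

2.9920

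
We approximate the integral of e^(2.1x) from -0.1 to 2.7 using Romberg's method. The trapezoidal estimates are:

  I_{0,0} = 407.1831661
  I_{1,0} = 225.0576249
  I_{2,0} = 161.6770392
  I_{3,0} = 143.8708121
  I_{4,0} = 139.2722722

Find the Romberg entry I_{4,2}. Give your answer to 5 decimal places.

I_{3,1} = 143.8708121 + (143.8708121 − 161.6770392)/3 = 137.9354031
I_{4,1} = 139.2722722 + (139.2722722 − 143.8708121)/3 = 137.7394256
I_{4,2} = 137.7394256 + (137.7394256 − 137.9354031)/15 = 137.7263604
(Column j=1 coincides with Simpson's rule on the same nodes.)

137.72636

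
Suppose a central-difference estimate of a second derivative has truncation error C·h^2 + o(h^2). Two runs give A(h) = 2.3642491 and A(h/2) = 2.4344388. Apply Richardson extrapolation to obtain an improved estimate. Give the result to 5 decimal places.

The leading error scales as h^2; refining by a factor of 2 reduces it by 2^2 = 4.
Extrapolated value = (4·A(h/2) − A(h)) / (4 − 1)
= (4·2.4344388 − 2.3642491) / 3
= 7.3735061 / 3 = 2.4578354

2.45784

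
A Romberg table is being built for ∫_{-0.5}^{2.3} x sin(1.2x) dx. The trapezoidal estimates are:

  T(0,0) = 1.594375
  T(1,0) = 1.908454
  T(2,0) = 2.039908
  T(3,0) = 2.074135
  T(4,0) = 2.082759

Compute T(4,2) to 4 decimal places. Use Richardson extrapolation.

2.0856

T(3,1) = (4·2.074135 − 2.039908) / 3 = 2.085544
T(4,1) = (4·2.082759 − 2.074135) / 3 = 2.085634
T(4,2) = (16·2.085634 − 2.085544) / 15 = 2.085640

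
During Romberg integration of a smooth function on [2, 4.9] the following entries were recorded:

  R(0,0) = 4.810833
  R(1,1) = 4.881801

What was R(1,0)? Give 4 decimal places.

From R(1,1) = (4·R(1,0) − R(0,0))/3, solve for R(1,0):
4·R(1,0) = 3·4.881801 + 4.810833 = 19.456236
R(1,0) = 4.864059

4.8641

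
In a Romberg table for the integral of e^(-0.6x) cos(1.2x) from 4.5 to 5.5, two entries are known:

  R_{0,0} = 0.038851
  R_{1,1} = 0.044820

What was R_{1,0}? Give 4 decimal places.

0.0433

From R_{1,1} = (4·R_{1,0} − R_{0,0})/3, solve for R_{1,0}:
4·R_{1,0} = 3·0.044820 + 0.038851 = 0.173311
R_{1,0} = 0.043328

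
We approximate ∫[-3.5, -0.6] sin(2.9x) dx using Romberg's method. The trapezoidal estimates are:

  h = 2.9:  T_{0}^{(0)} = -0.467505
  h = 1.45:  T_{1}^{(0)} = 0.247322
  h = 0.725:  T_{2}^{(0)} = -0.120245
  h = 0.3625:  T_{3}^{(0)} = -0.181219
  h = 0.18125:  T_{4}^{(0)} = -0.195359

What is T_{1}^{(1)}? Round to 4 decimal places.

0.4856

T_{1}^{(1)} = 0.247322 + (0.247322 − (-0.467505))/3 = 0.485598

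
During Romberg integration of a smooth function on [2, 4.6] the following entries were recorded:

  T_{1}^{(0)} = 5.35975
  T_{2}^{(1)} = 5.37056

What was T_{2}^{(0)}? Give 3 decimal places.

From T_{2}^{(1)} = (4·T_{2}^{(0)} − T_{1}^{(0)})/3, solve for T_{2}^{(0)}:
4·T_{2}^{(0)} = 3·5.37056 + 5.35975 = 21.47143
T_{2}^{(0)} = 5.36786

5.368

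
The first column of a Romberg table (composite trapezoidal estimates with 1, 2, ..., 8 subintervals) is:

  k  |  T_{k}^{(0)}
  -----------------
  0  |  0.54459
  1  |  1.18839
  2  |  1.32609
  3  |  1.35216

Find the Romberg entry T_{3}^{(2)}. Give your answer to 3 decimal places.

1.360

Richardson extrapolation on the trapezoidal column (denominator 4−1=3):
T_{2}^{(1)} = 1.32609 + (1.32609 − 1.18839)/3 = 1.37199
T_{3}^{(1)} = 1.35216 + (1.35216 − 1.32609)/3 = 1.36085
T_{3}^{(2)} = 1.36085 + (1.36085 − 1.37199)/15 = 1.36011
(Column j=1 coincides with Simpson's rule on the same nodes.)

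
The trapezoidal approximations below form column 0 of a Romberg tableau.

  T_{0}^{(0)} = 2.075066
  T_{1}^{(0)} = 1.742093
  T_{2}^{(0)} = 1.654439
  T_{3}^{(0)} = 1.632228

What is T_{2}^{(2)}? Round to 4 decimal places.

1.6248

T_{1}^{(1)} = 1.742093 + (1.742093 − 2.075066)/3 = 1.631102
T_{2}^{(1)} = (4·1.654439 − 1.742093) / 3 = 1.625221
T_{2}^{(2)} = 1.625221 + (1.625221 − 1.631102)/15 = 1.624829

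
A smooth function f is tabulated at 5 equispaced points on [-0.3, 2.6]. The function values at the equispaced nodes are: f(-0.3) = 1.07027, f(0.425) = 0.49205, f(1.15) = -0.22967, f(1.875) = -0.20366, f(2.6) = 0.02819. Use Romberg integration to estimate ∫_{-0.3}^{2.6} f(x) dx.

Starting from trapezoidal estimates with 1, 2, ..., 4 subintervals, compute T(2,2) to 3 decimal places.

T(0,0) (trapezoid, 1 panel, h=2.9000): 1.59277
T(1,0) (trapezoid, 2 panels, h=1.4500): 0.46336
T(2,0) (trapezoid, 4 panels, h=0.7250): 0.44076
T(1,1) = 0.46336 + (0.46336 − 1.59277)/3 = 0.08689
T(2,1) = 0.44076 + (0.44076 − 0.46336)/3 = 0.43323
T(2,2) = 0.43323 + (0.43323 − 0.08689)/15 = 0.45632

0.456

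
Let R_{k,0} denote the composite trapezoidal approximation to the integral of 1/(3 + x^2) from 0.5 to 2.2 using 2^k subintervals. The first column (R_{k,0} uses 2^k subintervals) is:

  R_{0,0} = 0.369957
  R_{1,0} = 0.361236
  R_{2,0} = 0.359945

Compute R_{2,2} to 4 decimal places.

0.3596

Richardson extrapolation on the trapezoidal column (denominator 4−1=3):
R_{1,1} = 0.361236 + (0.361236 − 0.369957)/3 = 0.358329
R_{2,1} = 0.359945 + (0.359945 − 0.361236)/3 = 0.359515
R_{2,2} = (16·0.359515 − 0.358329) / 15 = 0.359594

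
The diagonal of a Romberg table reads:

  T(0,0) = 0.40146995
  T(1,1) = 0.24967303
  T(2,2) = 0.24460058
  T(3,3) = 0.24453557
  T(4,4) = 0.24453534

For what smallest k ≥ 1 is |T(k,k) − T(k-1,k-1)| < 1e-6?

k = 4

|T(1,1) − T(0,0)| = 0.15179692 ≥ 1e-6
|T(2,2) − T(1,1)| = 0.00507245 ≥ 1e-6
|T(3,3) − T(2,2)| = 0.00006501 ≥ 1e-6
|T(4,4) − T(3,3)| = 0.00000023 < 1e-6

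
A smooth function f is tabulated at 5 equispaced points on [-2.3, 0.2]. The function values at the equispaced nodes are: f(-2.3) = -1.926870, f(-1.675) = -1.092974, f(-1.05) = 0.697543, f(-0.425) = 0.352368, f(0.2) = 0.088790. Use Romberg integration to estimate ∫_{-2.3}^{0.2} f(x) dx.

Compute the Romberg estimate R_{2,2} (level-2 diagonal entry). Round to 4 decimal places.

-0.7832

R_{0,0} (trapezoid, 1 panel, h=2.5000): -2.297600
R_{1,0} (trapezoid, 2 panels, h=1.2500): -0.276871
R_{2,0} (trapezoid, 4 panels, h=0.6250): -0.601314
R_{1,1} = -0.276871 + (-0.276871 − (-2.297600))/3 = 0.396705
R_{2,1} = -0.601314 + (-0.601314 − (-0.276871))/3 = -0.709462
R_{2,2} = -0.709462 + (-0.709462 − 0.396705)/15 = -0.783206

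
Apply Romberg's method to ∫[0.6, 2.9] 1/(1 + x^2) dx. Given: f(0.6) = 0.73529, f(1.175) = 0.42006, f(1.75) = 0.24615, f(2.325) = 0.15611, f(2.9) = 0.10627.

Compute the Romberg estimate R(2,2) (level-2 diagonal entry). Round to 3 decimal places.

0.697

R(0,0) (trapezoid, 1 panel, h=2.3000): 0.96779
R(1,0) (trapezoid, 2 panels, h=1.1500): 0.76697
R(2,0) (trapezoid, 4 panels, h=0.5750): 0.71478
R(1,1) = 0.76697 + (0.76697 − 0.96779)/3 = 0.70003
R(2,1) = 0.71478 + (0.71478 − 0.76697)/3 = 0.69738
R(2,2) = 0.69738 + (0.69738 − 0.70003)/15 = 0.69720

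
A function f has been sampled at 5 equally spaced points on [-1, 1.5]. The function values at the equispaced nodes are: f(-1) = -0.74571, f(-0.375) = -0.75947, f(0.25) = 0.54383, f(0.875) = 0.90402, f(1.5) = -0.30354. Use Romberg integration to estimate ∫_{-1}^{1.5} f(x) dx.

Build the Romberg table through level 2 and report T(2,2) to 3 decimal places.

T(0,0) (trapezoid, 1 panel, h=2.5000): -1.31156
T(1,0) (trapezoid, 2 panels, h=1.2500): 0.02401
T(2,0) (trapezoid, 4 panels, h=0.6250): 0.10235
T(1,1) = 0.02401 + (0.02401 − (-1.31156))/3 = 0.46920
T(2,1) = 0.10235 + (0.10235 − 0.02401)/3 = 0.12846
T(2,2) = 0.12846 + (0.12846 − 0.46920)/15 = 0.10574

0.106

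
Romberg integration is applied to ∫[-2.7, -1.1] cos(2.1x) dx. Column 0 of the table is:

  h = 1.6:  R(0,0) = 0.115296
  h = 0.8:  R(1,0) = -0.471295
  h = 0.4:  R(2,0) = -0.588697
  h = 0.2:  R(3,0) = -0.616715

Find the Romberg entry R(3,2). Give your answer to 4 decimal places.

Richardson extrapolation on the trapezoidal column (denominator 4−1=3):
R(2,1) = (4·(-0.588697) − (-0.471295)) / 3 = -0.627831
R(3,1) = (4·(-0.616715) − (-0.588697)) / 3 = -0.626054
R(3,2) = -0.626054 + (-0.626054 − (-0.627831))/15 = -0.625936

-0.6259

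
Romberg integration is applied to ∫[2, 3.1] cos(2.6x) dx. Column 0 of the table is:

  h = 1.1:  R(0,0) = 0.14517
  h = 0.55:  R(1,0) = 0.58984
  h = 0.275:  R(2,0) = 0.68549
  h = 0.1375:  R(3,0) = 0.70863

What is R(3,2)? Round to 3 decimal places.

Richardson extrapolation on the trapezoidal column (denominator 4−1=3):
R(2,1) = 0.68549 + (0.68549 − 0.58984)/3 = 0.71737
R(3,1) = (4·0.70863 − 0.68549) / 3 = 0.71634
R(3,2) = (16·0.71634 − 0.71737) / 15 = 0.71627
(Column j=1 coincides with Simpson's rule on the same nodes.)

0.716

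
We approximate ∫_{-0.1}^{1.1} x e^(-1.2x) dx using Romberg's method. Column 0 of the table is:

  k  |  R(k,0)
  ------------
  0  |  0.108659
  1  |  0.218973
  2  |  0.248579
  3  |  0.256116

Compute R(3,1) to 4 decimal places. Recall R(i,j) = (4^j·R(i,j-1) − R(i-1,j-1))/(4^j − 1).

Richardson extrapolation on the trapezoidal column (denominator 4−1=3):
R(3,1) = (4·0.256116 − 0.248579) / 3 = 0.258628

0.2586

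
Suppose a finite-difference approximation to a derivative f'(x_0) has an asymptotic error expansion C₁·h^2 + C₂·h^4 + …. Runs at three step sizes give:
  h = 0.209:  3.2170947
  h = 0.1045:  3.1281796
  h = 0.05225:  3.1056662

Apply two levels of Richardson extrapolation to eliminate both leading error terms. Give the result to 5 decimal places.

First eliminate the h^2 term (factor 2^2 = 4):
  B₁ = (4·3.1281796 − 3.2170947)/3 = 3.0985412
  B₂ = (4·3.1056662 − 3.1281796)/3 = 3.0981617
Then eliminate the h^4 term (factor 2^4 = 16):
  (16·3.0981617 − 3.0985412)/15 = 3.0981364

3.09814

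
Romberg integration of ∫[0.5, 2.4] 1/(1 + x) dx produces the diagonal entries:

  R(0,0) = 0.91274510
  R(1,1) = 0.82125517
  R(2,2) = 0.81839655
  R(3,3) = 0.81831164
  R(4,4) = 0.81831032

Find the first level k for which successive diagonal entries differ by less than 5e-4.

k = 3

|R(1,1) − R(0,0)| = 0.09148993 ≥ 5e-4
|R(2,2) − R(1,1)| = 0.00285862 ≥ 5e-4
|R(3,3) − R(2,2)| = 0.00008491 < 5e-4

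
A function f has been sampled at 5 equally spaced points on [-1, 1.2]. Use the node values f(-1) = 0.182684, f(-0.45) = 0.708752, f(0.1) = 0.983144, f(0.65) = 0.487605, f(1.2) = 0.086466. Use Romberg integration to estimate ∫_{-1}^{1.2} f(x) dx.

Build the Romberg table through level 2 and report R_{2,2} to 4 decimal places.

1.2703

R_{0,0} (trapezoid, 1 panel, h=2.2000): 0.296065
R_{1,0} (trapezoid, 2 panels, h=1.1000): 1.229491
R_{2,0} (trapezoid, 4 panels, h=0.5500): 1.272742
R_{1,1} = 1.229491 + (1.229491 − 0.296065)/3 = 1.540633
R_{2,1} = 1.272742 + (1.272742 − 1.229491)/3 = 1.287159
R_{2,2} = 1.287159 + (1.287159 − 1.540633)/15 = 1.270261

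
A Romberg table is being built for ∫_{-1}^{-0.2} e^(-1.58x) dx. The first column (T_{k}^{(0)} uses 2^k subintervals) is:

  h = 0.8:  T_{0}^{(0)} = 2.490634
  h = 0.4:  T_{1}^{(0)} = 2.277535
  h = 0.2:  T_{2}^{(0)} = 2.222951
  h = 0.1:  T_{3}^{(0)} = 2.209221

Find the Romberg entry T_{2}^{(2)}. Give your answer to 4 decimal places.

T_{1}^{(1)} = (4·2.277535 − 2.490634) / 3 = 2.206502
T_{2}^{(1)} = 2.222951 + (2.222951 − 2.277535)/3 = 2.204756
T_{2}^{(2)} = (16·2.204756 − 2.206502) / 15 = 2.204640
(Column j=1 coincides with Simpson's rule on the same nodes.)

2.2046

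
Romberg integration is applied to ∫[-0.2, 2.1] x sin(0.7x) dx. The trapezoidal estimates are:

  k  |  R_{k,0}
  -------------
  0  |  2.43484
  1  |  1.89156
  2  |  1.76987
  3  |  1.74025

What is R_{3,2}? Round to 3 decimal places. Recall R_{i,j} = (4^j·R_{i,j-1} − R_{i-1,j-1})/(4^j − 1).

Richardson extrapolation on the trapezoidal column (denominator 4−1=3):
R_{2,1} = (4·1.76987 − 1.89156) / 3 = 1.72931
R_{3,1} = (4·1.74025 − 1.76987) / 3 = 1.73038
R_{3,2} = (16·1.73038 − 1.72931) / 15 = 1.73045

1.730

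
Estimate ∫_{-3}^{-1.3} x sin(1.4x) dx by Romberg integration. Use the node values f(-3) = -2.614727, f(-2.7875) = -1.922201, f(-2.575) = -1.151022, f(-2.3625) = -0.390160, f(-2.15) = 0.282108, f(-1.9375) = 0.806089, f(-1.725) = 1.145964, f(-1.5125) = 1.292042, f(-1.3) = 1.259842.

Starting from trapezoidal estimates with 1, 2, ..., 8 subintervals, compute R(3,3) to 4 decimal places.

-0.1176

R(0,0) (trapezoid, 1 panel, h=1.7000): -1.151652
R(1,0) (trapezoid, 2 panels, h=0.8500): -0.336034
R(2,0) (trapezoid, 4 panels, h=0.4250): -0.170167
R(3,0) (trapezoid, 8 panels, h=0.2125): -0.130607
R(1,1) = -0.336034 + (-0.336034 − (-1.151652))/3 = -0.064161
R(2,1) = -0.170167 + (-0.170167 − (-0.336034))/3 = -0.114878
R(3,1) = -0.130607 + (-0.130607 − (-0.170167))/3 = -0.117420
R(2,2) = -0.114878 + (-0.114878 − (-0.064161))/15 = -0.118259
R(3,2) = -0.117420 + (-0.117420 − (-0.114878))/15 = -0.117589
R(3,3) = -0.117589 + (-0.117589 − (-0.118259))/63 = -0.117578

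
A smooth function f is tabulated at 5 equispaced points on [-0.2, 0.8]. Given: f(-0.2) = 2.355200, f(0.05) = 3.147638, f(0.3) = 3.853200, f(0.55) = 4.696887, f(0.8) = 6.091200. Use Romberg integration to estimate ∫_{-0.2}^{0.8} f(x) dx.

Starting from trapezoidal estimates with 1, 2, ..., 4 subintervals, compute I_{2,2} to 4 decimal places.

3.9599

I_{0,0} (trapezoid, 1 panel, h=1.0000): 4.223200
I_{1,0} (trapezoid, 2 panels, h=0.5000): 4.038200
I_{2,0} (trapezoid, 4 panels, h=0.2500): 3.980231
I_{1,1} = 4.038200 + (4.038200 − 4.223200)/3 = 3.976533
I_{2,1} = 3.980231 + (3.980231 − 4.038200)/3 = 3.960908
I_{2,2} = 3.960908 + (3.960908 − 3.976533)/15 = 3.959866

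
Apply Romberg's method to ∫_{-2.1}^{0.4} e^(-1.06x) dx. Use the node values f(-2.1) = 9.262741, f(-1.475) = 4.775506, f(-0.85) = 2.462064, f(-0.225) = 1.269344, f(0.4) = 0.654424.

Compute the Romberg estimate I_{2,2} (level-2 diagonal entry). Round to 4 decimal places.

I_{0,0} (trapezoid, 1 panel, h=2.5000): 12.396456
I_{1,0} (trapezoid, 2 panels, h=1.2500): 9.275808
I_{2,0} (trapezoid, 4 panels, h=0.6250): 8.415935
I_{1,1} = 9.275808 + (9.275808 − 12.396456)/3 = 8.235592
I_{2,1} = 8.415935 + (8.415935 − 9.275808)/3 = 8.129311
I_{2,2} = 8.129311 + (8.129311 − 8.235592)/15 = 8.122226

8.1222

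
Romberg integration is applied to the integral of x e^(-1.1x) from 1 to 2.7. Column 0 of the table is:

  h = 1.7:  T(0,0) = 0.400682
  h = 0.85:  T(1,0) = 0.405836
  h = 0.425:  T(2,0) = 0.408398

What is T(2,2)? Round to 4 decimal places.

Richardson extrapolation on the trapezoidal column (denominator 4−1=3):
T(1,1) = (4·0.405836 − 0.400682) / 3 = 0.407554
T(2,1) = 0.408398 + (0.408398 − 0.405836)/3 = 0.409252
T(2,2) = 0.409252 + (0.409252 − 0.407554)/15 = 0.409365

0.4094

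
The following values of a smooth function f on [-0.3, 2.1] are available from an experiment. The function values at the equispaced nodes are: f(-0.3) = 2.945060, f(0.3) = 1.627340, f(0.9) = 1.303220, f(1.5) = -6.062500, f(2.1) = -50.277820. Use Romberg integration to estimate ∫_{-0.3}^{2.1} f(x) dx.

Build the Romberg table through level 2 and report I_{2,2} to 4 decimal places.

I_{0,0} (trapezoid, 1 panel, h=2.4000): -56.799312
I_{1,0} (trapezoid, 2 panels, h=1.2000): -26.835792
I_{2,0} (trapezoid, 4 panels, h=0.6000): -16.078992
I_{1,1} = -26.835792 + (-26.835792 − (-56.799312))/3 = -16.847952
I_{2,1} = -16.078992 + (-16.078992 − (-26.835792))/3 = -12.493392
I_{2,2} = -12.493392 + (-12.493392 − (-16.847952))/15 = -12.203088

-12.2031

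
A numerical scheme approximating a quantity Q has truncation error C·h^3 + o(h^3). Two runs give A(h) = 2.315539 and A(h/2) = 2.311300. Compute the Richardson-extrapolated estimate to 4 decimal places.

The leading error scales as h^3; refining by a factor of 2 reduces it by 2^3 = 8.
Extrapolated value = (8·A(h/2) − A(h)) / (8 − 1)
= (8·2.311300 − 2.315539) / 7
= 16.174861 / 7 = 2.310694

2.3107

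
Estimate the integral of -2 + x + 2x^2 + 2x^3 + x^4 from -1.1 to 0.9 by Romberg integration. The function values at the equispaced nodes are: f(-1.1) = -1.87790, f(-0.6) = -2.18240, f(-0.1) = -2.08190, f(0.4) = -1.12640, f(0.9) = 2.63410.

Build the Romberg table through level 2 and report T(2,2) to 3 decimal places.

-2.790

T(0,0) (trapezoid, 1 panel, h=2.0000): 0.75620
T(1,0) (trapezoid, 2 panels, h=1.0000): -1.70380
T(2,0) (trapezoid, 4 panels, h=0.5000): -2.50630
T(1,1) = -1.70380 + (-1.70380 − 0.75620)/3 = -2.52380
T(2,1) = -2.50630 + (-2.50630 − (-1.70380))/3 = -2.77380
T(2,2) = -2.77380 + (-2.77380 − (-2.52380))/15 = -2.79047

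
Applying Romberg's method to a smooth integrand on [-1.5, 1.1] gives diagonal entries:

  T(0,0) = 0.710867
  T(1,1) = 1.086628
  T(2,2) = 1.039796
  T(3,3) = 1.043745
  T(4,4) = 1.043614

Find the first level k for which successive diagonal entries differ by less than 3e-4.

|T(1,1) − T(0,0)| = 0.375761 ≥ 3e-4
|T(2,2) − T(1,1)| = 0.046832 ≥ 3e-4
|T(3,3) − T(2,2)| = 0.003949 ≥ 3e-4
|T(4,4) − T(3,3)| = 0.000131 < 3e-4

k = 4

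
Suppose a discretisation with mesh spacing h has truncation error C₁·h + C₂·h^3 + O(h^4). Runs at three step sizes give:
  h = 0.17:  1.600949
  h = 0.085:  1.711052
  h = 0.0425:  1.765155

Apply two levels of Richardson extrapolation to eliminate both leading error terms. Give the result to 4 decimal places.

First eliminate the h term (factor 2^1 = 2):
  B₁ = (2·1.711052 − 1.600949)/1 = 1.821155
  B₂ = (2·1.765155 − 1.711052)/1 = 1.819258
Then eliminate the h^3 term (factor 2^3 = 8):
  (8·1.819258 − 1.821155)/7 = 1.818987

1.8190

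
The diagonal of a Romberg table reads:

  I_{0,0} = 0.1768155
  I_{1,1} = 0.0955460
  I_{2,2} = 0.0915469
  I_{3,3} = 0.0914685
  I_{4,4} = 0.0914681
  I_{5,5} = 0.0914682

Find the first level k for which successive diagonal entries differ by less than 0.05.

|I_{1,1} − I_{0,0}| = 0.0812695 ≥ 0.05
|I_{2,2} − I_{1,1}| = 0.0039991 < 0.05

k = 2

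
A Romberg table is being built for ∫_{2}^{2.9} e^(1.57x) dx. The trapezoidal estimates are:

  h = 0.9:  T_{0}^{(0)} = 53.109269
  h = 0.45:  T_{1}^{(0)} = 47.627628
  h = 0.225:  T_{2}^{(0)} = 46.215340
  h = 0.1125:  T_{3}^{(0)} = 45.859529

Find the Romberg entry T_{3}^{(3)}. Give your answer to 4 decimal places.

45.7407

Richardson extrapolation on the trapezoidal column (denominator 4−1=3):
T_{1}^{(1)} = (4·47.627628 − 53.109269) / 3 = 45.800414
T_{2}^{(1)} = 46.215340 + (46.215340 − 47.627628)/3 = 45.744577
T_{3}^{(1)} = 45.859529 + (45.859529 − 46.215340)/3 = 45.740925
T_{2}^{(2)} = 45.744577 + (45.744577 − 45.800414)/15 = 45.740855
T_{3}^{(2)} = (16·45.740925 − 45.744577) / 15 = 45.740682
T_{3}^{(3)} = (64·45.740682 − 45.740855) / 63 = 45.740679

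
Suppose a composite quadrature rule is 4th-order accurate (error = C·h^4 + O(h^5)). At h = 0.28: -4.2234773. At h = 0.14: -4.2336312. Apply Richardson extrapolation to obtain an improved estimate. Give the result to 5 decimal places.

The leading error scales as h^4; refining by a factor of 2 reduces it by 2^4 = 16.
Extrapolated value = (16·A(h/2) − A(h)) / (16 − 1)
= (16·(-4.2336312) − (-4.2234773)) / 15
= -63.5146219 / 15 = -4.2343081

-4.23431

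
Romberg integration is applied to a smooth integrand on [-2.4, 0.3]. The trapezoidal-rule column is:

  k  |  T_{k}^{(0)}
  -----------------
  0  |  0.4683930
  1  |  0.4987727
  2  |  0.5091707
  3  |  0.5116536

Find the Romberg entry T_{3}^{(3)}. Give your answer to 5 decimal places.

0.51246

Richardson extrapolation on the trapezoidal column (denominator 4−1=3):
T_{1}^{(1)} = 0.4987727 + (0.4987727 − 0.4683930)/3 = 0.5088993
T_{2}^{(1)} = 0.5091707 + (0.5091707 − 0.4987727)/3 = 0.5126367
T_{3}^{(1)} = (4·0.5116536 − 0.5091707) / 3 = 0.5124812
T_{2}^{(2)} = (16·0.5126367 − 0.5088993) / 15 = 0.5128859
T_{3}^{(2)} = 0.5124812 + (0.5124812 − 0.5126367)/15 = 0.5124708
T_{3}^{(3)} = (64·0.5124708 − 0.5128859) / 63 = 0.5124642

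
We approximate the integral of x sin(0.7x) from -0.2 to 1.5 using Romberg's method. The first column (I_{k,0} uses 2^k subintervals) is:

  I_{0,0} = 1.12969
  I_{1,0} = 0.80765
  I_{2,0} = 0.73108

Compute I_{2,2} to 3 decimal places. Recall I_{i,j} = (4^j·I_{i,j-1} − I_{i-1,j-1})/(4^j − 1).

Richardson extrapolation on the trapezoidal column (denominator 4−1=3):
I_{1,1} = 0.80765 + (0.80765 − 1.12969)/3 = 0.70030
I_{2,1} = 0.73108 + (0.73108 − 0.80765)/3 = 0.70556
I_{2,2} = (16·0.70556 − 0.70030) / 15 = 0.70591
(Column j=1 coincides with Simpson's rule on the same nodes.)

0.706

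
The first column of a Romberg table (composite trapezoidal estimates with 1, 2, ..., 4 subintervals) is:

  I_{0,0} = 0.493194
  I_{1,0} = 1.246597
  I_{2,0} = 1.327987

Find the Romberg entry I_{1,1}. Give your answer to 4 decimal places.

1.4977

I_{1,1} = 1.246597 + (1.246597 − 0.493194)/3 = 1.497731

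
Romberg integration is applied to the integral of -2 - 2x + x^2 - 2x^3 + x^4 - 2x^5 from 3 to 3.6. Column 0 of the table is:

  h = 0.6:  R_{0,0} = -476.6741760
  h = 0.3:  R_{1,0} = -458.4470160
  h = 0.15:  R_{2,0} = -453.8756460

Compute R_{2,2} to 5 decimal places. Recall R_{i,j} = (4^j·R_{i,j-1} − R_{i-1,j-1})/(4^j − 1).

Richardson extrapolation on the trapezoidal column (denominator 4−1=3):
R_{1,1} = (4·(-458.4470160) − (-476.6741760)) / 3 = -452.3712960
R_{2,1} = (4·(-453.8756460) − (-458.4470160)) / 3 = -452.3518560
R_{2,2} = (16·(-452.3518560) − (-452.3712960)) / 15 = -452.3505600

-452.35056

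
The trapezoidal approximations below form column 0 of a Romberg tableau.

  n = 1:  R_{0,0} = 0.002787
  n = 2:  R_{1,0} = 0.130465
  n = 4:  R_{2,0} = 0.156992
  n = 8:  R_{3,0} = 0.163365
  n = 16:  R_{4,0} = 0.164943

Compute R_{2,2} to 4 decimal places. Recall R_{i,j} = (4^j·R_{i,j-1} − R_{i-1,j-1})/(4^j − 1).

0.1654

Richardson extrapolation on the trapezoidal column (denominator 4−1=3):
R_{1,1} = (4·0.130465 − 0.002787) / 3 = 0.173024
R_{2,1} = 0.156992 + (0.156992 − 0.130465)/3 = 0.165834
R_{2,2} = 0.165834 + (0.165834 − 0.173024)/15 = 0.165355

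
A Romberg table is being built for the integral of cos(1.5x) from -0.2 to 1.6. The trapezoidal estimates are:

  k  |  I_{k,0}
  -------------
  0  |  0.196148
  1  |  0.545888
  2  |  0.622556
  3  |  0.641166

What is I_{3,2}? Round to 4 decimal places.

Richardson extrapolation on the trapezoidal column (denominator 4−1=3):
I_{2,1} = 0.622556 + (0.622556 − 0.545888)/3 = 0.648112
I_{3,1} = 0.641166 + (0.641166 − 0.622556)/3 = 0.647369
I_{3,2} = 0.647369 + (0.647369 − 0.648112)/15 = 0.647319
(Column j=1 coincides with Simpson's rule on the same nodes.)

0.6473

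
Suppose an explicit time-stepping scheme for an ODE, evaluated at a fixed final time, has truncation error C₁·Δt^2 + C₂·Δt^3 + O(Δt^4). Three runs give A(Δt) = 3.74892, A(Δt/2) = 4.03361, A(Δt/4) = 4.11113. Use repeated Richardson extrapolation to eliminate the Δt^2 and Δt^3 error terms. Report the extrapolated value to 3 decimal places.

4.138

First eliminate the Δt^2 term (factor 2^2 = 4):
  B₁ = (4·4.03361 − 3.74892)/3 = 4.12851
  B₂ = (4·4.11113 − 4.03361)/3 = 4.13697
Then eliminate the Δt^3 term (factor 2^3 = 8):
  (8·4.13697 − 4.12851)/7 = 4.13818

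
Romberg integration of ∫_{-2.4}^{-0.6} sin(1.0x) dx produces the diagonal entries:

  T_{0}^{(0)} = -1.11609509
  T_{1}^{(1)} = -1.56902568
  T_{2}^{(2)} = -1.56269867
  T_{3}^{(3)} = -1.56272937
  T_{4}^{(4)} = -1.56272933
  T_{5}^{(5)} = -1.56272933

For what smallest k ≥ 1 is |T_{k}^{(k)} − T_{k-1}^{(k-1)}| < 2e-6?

|T_{1}^{(1)} − T_{0}^{(0)}| = 0.45293059 ≥ 2e-6
|T_{2}^{(2)} − T_{1}^{(1)}| = 0.00632701 ≥ 2e-6
|T_{3}^{(3)} − T_{2}^{(2)}| = 0.00003070 ≥ 2e-6
|T_{4}^{(4)} − T_{3}^{(3)}| = 0.00000004 < 2e-6

k = 4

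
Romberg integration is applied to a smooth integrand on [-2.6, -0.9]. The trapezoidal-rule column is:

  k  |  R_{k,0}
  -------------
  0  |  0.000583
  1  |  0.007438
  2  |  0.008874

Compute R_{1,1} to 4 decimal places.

R_{1,1} = (4·0.007438 − 0.000583) / 3 = 0.009723

0.0097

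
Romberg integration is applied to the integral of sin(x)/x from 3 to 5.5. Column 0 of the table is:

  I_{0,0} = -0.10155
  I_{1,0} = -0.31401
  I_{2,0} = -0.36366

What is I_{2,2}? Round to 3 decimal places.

-0.380

I_{1,1} = (4·(-0.31401) − (-0.10155)) / 3 = -0.38483
I_{2,1} = -0.36366 + (-0.36366 − (-0.31401))/3 = -0.38021
I_{2,2} = -0.38021 + (-0.38021 − (-0.38483))/15 = -0.37990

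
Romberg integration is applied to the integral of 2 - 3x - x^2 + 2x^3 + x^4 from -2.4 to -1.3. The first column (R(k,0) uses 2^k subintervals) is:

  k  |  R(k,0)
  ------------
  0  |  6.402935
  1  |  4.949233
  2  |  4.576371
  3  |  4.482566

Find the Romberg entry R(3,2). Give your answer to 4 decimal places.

Richardson extrapolation on the trapezoidal column (denominator 4−1=3):
R(2,1) = (4·4.576371 − 4.949233) / 3 = 4.452084
R(3,1) = (4·4.482566 − 4.576371) / 3 = 4.451298
R(3,2) = 4.451298 + (4.451298 − 4.452084)/15 = 4.451246

4.4512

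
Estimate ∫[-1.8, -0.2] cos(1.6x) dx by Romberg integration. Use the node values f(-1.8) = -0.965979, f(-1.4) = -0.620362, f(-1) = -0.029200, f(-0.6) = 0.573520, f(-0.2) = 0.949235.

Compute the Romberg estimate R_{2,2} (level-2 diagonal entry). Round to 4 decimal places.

-0.0350

R_{0,0} (trapezoid, 1 panel, h=1.6000): -0.013395
R_{1,0} (trapezoid, 2 panels, h=0.8000): -0.030058
R_{2,0} (trapezoid, 4 panels, h=0.4000): -0.033766
R_{1,1} = -0.030058 + (-0.030058 − (-0.013395))/3 = -0.035612
R_{2,1} = -0.033766 + (-0.033766 − (-0.030058))/3 = -0.035002
R_{2,2} = -0.035002 + (-0.035002 − (-0.035612))/15 = -0.034961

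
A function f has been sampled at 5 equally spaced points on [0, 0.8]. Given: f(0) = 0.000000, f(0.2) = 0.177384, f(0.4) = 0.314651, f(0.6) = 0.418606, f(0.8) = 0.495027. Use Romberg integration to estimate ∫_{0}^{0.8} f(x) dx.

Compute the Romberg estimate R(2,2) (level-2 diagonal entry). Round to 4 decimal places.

0.2339

R(0,0) (trapezoid, 1 panel, h=0.8000): 0.198011
R(1,0) (trapezoid, 2 panels, h=0.4000): 0.224866
R(2,0) (trapezoid, 4 panels, h=0.2000): 0.231631
R(1,1) = 0.224866 + (0.224866 − 0.198011)/3 = 0.233818
R(2,1) = 0.231631 + (0.231631 − 0.224866)/3 = 0.233886
R(2,2) = 0.233886 + (0.233886 − 0.233818)/15 = 0.233891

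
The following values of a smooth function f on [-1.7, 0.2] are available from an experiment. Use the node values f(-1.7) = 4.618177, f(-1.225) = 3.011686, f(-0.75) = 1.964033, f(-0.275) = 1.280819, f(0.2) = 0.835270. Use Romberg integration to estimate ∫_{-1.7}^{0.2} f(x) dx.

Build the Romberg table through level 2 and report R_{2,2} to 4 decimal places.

R_{0,0} (trapezoid, 1 panel, h=1.9000): 5.180775
R_{1,0} (trapezoid, 2 panels, h=0.9500): 4.456219
R_{2,0} (trapezoid, 4 panels, h=0.4750): 4.267049
R_{1,1} = 4.456219 + (4.456219 − 5.180775)/3 = 4.214700
R_{2,1} = 4.267049 + (4.267049 − 4.456219)/3 = 4.203992
R_{2,2} = 4.203992 + (4.203992 − 4.214700)/15 = 4.203278

4.2033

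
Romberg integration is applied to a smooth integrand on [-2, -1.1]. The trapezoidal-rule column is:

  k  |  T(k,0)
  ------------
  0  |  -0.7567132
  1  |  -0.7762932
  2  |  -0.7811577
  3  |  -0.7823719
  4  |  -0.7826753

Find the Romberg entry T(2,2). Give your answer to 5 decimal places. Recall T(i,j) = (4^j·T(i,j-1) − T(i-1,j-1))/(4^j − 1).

-0.78278

T(1,1) = (4·(-0.7762932) − (-0.7567132)) / 3 = -0.7828199
T(2,1) = (4·(-0.7811577) − (-0.7762932)) / 3 = -0.7827792
T(2,2) = -0.7827792 + (-0.7827792 − (-0.7828199))/15 = -0.7827765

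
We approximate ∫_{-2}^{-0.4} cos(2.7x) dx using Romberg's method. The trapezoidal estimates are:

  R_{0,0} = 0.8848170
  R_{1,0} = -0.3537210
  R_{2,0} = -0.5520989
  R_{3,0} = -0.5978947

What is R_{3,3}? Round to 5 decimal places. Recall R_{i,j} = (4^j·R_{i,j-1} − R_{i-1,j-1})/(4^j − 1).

R_{1,1} = -0.3537210 + (-0.3537210 − 0.8848170)/3 = -0.7665670
R_{2,1} = -0.5520989 + (-0.5520989 − (-0.3537210))/3 = -0.6182249
R_{3,1} = -0.5978947 + (-0.5978947 − (-0.5520989))/3 = -0.6131600
R_{2,2} = (16·(-0.6182249) − (-0.7665670)) / 15 = -0.6083354
R_{3,2} = (16·(-0.6131600) − (-0.6182249)) / 15 = -0.6128223
R_{3,3} = -0.6128223 + (-0.6128223 − (-0.6083354))/63 = -0.6128935

-0.61289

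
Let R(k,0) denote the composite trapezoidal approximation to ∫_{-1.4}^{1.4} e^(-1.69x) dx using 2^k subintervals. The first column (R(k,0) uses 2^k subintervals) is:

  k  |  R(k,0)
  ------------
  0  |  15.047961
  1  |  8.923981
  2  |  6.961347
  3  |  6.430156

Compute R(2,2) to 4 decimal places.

6.2688

Richardson extrapolation on the trapezoidal column (denominator 4−1=3):
R(1,1) = (4·8.923981 − 15.047961) / 3 = 6.882654
R(2,1) = 6.961347 + (6.961347 − 8.923981)/3 = 6.307136
R(2,2) = (16·6.307136 − 6.882654) / 15 = 6.268768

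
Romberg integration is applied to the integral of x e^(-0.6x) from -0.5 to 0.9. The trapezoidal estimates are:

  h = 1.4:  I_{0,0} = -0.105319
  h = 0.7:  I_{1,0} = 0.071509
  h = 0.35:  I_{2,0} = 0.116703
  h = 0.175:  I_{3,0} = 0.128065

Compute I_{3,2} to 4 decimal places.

Richardson extrapolation on the trapezoidal column (denominator 4−1=3):
I_{2,1} = (4·0.116703 − 0.071509) / 3 = 0.131768
I_{3,1} = (4·0.128065 − 0.116703) / 3 = 0.131852
I_{3,2} = 0.131852 + (0.131852 − 0.131768)/15 = 0.131858

0.1319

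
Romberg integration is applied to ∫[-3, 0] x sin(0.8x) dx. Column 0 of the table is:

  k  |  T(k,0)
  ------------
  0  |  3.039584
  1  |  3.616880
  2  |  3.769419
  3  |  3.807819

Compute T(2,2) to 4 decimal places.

T(1,1) = (4·3.616880 − 3.039584) / 3 = 3.809312
T(2,1) = 3.769419 + (3.769419 − 3.616880)/3 = 3.820265
T(2,2) = (16·3.820265 − 3.809312) / 15 = 3.820995

3.8210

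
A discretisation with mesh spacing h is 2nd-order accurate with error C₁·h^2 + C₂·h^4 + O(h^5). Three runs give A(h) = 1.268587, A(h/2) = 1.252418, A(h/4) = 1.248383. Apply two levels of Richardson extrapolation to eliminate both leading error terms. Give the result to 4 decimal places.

1.2470

First eliminate the h^2 term (factor 2^2 = 4):
  B₁ = (4·1.252418 − 1.268587)/3 = 1.247028
  B₂ = (4·1.248383 − 1.252418)/3 = 1.247038
Then eliminate the h^4 term (factor 2^4 = 16):
  (16·1.247038 − 1.247028)/15 = 1.247039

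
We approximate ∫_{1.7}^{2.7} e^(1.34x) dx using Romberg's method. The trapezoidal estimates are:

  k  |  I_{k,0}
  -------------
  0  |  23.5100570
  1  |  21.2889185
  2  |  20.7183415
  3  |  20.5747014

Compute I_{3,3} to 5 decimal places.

I_{1,1} = (4·21.2889185 − 23.5100570) / 3 = 20.5485390
I_{2,1} = (4·20.7183415 − 21.2889185) / 3 = 20.5281492
I_{3,1} = 20.5747014 + (20.5747014 − 20.7183415)/3 = 20.5268214
I_{2,2} = 20.5281492 + (20.5281492 − 20.5485390)/15 = 20.5267899
I_{3,2} = 20.5268214 + (20.5268214 − 20.5281492)/15 = 20.5267329
I_{3,3} = 20.5267329 + (20.5267329 − 20.5267899)/63 = 20.5267320

20.52673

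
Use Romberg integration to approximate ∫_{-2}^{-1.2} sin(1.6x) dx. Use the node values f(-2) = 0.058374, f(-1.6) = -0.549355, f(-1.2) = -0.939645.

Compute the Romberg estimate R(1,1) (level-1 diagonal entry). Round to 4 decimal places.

R(0,0) (trapezoid, 1 panel, h=0.8000): -0.352508
R(1,0) (trapezoid, 2 panels, h=0.4000): -0.395996
R(1,1) = -0.395996 + (-0.395996 − (-0.352508))/3 = -0.410492

-0.4105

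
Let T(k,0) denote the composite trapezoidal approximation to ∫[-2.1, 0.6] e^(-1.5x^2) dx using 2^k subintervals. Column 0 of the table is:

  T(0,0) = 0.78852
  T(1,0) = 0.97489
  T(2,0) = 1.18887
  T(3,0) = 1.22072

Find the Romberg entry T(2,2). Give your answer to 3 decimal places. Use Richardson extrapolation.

Richardson extrapolation on the trapezoidal column (denominator 4−1=3):
T(1,1) = 0.97489 + (0.97489 − 0.78852)/3 = 1.03701
T(2,1) = 1.18887 + (1.18887 − 0.97489)/3 = 1.26020
T(2,2) = (16·1.26020 − 1.03701) / 15 = 1.27508

1.275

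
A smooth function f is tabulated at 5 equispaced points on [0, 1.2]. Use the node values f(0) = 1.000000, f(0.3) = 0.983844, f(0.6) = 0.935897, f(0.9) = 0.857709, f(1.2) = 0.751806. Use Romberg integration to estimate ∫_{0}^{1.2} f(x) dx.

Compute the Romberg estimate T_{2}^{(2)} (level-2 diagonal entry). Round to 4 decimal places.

1.0990

T_{0}^{(0)} (trapezoid, 1 panel, h=1.2000): 1.051084
T_{1}^{(0)} (trapezoid, 2 panels, h=0.6000): 1.087080
T_{2}^{(0)} (trapezoid, 4 panels, h=0.3000): 1.096006
T_{1}^{(1)} = 1.087080 + (1.087080 − 1.051084)/3 = 1.099079
T_{2}^{(1)} = 1.096006 + (1.096006 − 1.087080)/3 = 1.098981
T_{2}^{(2)} = 1.098981 + (1.098981 − 1.099079)/15 = 1.098974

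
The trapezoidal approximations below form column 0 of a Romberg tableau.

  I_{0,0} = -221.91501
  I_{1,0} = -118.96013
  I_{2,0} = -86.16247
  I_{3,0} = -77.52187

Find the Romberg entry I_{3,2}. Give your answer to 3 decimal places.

Richardson extrapolation on the trapezoidal column (denominator 4−1=3):
I_{2,1} = -86.16247 + (-86.16247 − (-118.96013))/3 = -75.22992
I_{3,1} = (4·(-77.52187) − (-86.16247)) / 3 = -74.64167
I_{3,2} = -74.64167 + (-74.64167 − (-75.22992))/15 = -74.60245
(Column j=1 coincides with Simpson's rule on the same nodes.)

-74.602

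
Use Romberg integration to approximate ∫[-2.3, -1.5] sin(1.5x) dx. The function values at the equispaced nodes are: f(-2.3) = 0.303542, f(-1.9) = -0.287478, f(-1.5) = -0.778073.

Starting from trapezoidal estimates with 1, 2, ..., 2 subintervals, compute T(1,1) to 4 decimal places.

-0.2166

T(0,0) (trapezoid, 1 panel, h=0.8000): -0.189812
T(1,0) (trapezoid, 2 panels, h=0.4000): -0.209897
T(1,1) = -0.209897 + (-0.209897 − (-0.189812))/3 = -0.216592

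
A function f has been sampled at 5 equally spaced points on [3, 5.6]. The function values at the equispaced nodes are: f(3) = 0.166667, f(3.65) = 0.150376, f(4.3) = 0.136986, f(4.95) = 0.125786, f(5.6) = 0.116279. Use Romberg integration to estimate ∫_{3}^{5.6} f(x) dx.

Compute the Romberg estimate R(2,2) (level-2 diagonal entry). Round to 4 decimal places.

R(0,0) (trapezoid, 1 panel, h=2.6000): 0.367830
R(1,0) (trapezoid, 2 panels, h=1.3000): 0.361997
R(2,0) (trapezoid, 4 panels, h=0.6500): 0.360504
R(1,1) = 0.361997 + (0.361997 − 0.367830)/3 = 0.360053
R(2,1) = 0.360504 + (0.360504 − 0.361997)/3 = 0.360006
R(2,2) = 0.360006 + (0.360006 − 0.360053)/15 = 0.360003

0.3600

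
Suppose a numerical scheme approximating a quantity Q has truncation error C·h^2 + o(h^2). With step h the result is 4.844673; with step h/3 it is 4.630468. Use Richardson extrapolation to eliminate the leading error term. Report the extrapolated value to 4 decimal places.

Extrapolated value = (9·A(h/3) − A(h)) / (9 − 1)
= (9·4.630468 − 4.844673) / 8
= 36.829539 / 8 = 4.603692

4.6037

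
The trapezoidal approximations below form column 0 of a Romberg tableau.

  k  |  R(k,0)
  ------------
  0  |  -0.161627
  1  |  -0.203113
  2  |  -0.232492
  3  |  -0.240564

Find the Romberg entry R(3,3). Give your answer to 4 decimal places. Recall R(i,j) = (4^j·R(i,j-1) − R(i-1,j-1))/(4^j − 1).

Richardson extrapolation on the trapezoidal column (denominator 4−1=3):
R(1,1) = (4·(-0.203113) − (-0.161627)) / 3 = -0.216942
R(2,1) = (4·(-0.232492) − (-0.203113)) / 3 = -0.242285
R(3,1) = (4·(-0.240564) − (-0.232492)) / 3 = -0.243255
R(2,2) = -0.242285 + (-0.242285 − (-0.216942))/15 = -0.243975
R(3,2) = -0.243255 + (-0.243255 − (-0.242285))/15 = -0.243320
R(3,3) = (64·(-0.243320) − (-0.243975)) / 63 = -0.243310

-0.2433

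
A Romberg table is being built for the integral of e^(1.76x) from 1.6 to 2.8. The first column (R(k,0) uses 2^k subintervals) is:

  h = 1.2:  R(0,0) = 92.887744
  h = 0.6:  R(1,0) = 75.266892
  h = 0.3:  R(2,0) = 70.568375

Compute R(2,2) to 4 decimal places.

R(1,1) = 75.266892 + (75.266892 − 92.887744)/3 = 69.393275
R(2,1) = (4·70.568375 − 75.266892) / 3 = 69.002203
R(2,2) = (16·69.002203 − 69.393275) / 15 = 68.976132
(Column j=1 coincides with Simpson's rule on the same nodes.)

68.9761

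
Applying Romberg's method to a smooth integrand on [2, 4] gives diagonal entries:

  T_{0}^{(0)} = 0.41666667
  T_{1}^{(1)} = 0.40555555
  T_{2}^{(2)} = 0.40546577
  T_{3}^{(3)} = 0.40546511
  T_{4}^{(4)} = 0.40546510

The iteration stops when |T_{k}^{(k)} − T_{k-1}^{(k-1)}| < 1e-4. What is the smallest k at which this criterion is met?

|T_{1}^{(1)} − T_{0}^{(0)}| = 0.01111112 ≥ 1e-4
|T_{2}^{(2)} − T_{1}^{(1)}| = 0.00008978 < 1e-4

k = 2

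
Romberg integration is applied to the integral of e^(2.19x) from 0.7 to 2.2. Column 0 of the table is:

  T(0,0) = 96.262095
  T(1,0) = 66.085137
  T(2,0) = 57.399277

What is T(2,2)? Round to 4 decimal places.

Richardson extrapolation on the trapezoidal column (denominator 4−1=3):
T(1,1) = (4·66.085137 − 96.262095) / 3 = 56.026151
T(2,1) = (4·57.399277 − 66.085137) / 3 = 54.503990
T(2,2) = (16·54.503990 − 56.026151) / 15 = 54.402513

54.4025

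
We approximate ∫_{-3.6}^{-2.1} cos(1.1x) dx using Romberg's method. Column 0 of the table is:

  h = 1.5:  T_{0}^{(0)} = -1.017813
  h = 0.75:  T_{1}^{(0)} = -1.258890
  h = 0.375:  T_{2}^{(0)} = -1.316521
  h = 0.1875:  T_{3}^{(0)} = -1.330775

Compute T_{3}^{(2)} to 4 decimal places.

-1.3355

Richardson extrapolation on the trapezoidal column (denominator 4−1=3):
T_{2}^{(1)} = (4·(-1.316521) − (-1.258890)) / 3 = -1.335731
T_{3}^{(1)} = (4·(-1.330775) − (-1.316521)) / 3 = -1.335526
T_{3}^{(2)} = (16·(-1.335526) − (-1.335731)) / 15 = -1.335512
(Column j=1 coincides with Simpson's rule on the same nodes.)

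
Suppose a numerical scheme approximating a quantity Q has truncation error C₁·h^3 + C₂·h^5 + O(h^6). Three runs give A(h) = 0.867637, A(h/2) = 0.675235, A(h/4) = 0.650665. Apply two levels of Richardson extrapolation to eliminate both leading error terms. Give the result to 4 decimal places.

First eliminate the h^3 term (factor 2^3 = 8):
  B₁ = (8·0.675235 − 0.867637)/7 = 0.647749
  B₂ = (8·0.650665 − 0.675235)/7 = 0.647155
Then eliminate the h^5 term (factor 2^5 = 32):
  (32·0.647155 − 0.647749)/31 = 0.647136

0.6471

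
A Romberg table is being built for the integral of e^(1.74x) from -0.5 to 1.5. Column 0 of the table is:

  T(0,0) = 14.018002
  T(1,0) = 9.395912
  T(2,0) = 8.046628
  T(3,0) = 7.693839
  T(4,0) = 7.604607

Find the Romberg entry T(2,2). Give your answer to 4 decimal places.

Richardson extrapolation on the trapezoidal column (denominator 4−1=3):
T(1,1) = 9.395912 + (9.395912 − 14.018002)/3 = 7.855215
T(2,1) = (4·8.046628 − 9.395912) / 3 = 7.596867
T(2,2) = (16·7.596867 − 7.855215) / 15 = 7.579644

7.5796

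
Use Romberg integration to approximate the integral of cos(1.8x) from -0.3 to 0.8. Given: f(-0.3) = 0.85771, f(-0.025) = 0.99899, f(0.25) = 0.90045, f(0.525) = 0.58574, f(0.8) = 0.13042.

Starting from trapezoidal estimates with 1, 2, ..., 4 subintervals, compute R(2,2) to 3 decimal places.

0.836

R(0,0) (trapezoid, 1 panel, h=1.1000): 0.54347
R(1,0) (trapezoid, 2 panels, h=0.5500): 0.76698
R(2,0) (trapezoid, 4 panels, h=0.2750): 0.81929
R(1,1) = 0.76698 + (0.76698 − 0.54347)/3 = 0.84148
R(2,1) = 0.81929 + (0.81929 − 0.76698)/3 = 0.83673
R(2,2) = 0.83673 + (0.83673 − 0.84148)/15 = 0.83641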